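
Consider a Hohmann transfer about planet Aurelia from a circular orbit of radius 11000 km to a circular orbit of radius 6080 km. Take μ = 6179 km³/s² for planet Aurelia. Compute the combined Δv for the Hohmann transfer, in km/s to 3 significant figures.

The Hohmann ellipse has a_t = (r₁ + r₂)/2 = 8540 km.
Circular speed at r₁: v₁ = √(μ/r₁) = √(6179/11000) = 0.7495 km/s.
On the transfer ellipse at r₁, v² = μ(2/r − 1/a) gives v_a = √[μ(2/r₁ − 1/a_t)] = 0.6324 km/s.
First burn Δv₁ = |v_a − v₁| = 0.1171 km/s.
Circular speed at r₂: v₂ = √(μ/r₂) = 1.008 km/s.
Transfer-orbit speed at r₂: v_p = √[μ(2/r₂ − 1/a_t)] = 1.144 km/s.
Second burn Δv₂ = |v₂ − v_p| = 0.1360 km/s.
Total Δv = Δv₁ + Δv₂ = 0.2531 km/s.

Δv = 0.253 km/s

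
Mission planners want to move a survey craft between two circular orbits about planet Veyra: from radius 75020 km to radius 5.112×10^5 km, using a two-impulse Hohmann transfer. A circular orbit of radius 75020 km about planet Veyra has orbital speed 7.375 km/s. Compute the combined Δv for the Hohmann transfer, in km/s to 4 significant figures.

Δv = 3.761 km/s

From the circular-orbit relation v² = μ/r at r = 75020 km: μ = v²r = (7.375)² × 75020 = 4.08038×10^6 km³/s².
The Hohmann ellipse has a_t = (r₁ + r₂)/2 = 2.9311×10^5 km.
Circular speed at r₁: v₁ = √(μ/r₁) = √(4.08038×10^6/75020) = 7.375 km/s.
On the transfer ellipse at r₁, vis-viva equation gives v_p = √[μ(2/r₁ − 1/a_t)] = 9.740 km/s.
First burn Δv₁ = |v_p − v₁| = 2.365 km/s.
Circular speed at r₂: v₂ = √(μ/r₂) = 2.825 km/s.
Transfer-orbit speed at r₂: v_a = √[μ(2/r₂ − 1/a_t)] = 1.429 km/s.
Second burn Δv₂ = |v₂ − v_a| = 1.396 km/s.
Δv = Δv₁ + Δv₂ = 2.365 + 1.396 = 3.761 km/s.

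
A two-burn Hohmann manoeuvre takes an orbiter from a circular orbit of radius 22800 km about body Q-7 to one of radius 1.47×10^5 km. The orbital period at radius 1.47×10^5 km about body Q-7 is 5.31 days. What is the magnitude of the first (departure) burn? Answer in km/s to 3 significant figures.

Δv₁ = 1.61 km/s

From Kepler's third law T² = 4π²r³/μ at r = 1.47×10^5 km, T = 5.31 days = 5.31 × 86400 s = 4.58784×10^5 s: μ = 4π²r³/T² = 5.95793×10^5 km³/s².
Transfer-ellipse semi-major axis a_t = (r₁ + r₂)/2 = (22800 + 1.470×10^5)/2 = 84900 km.
Circular speed at r = 22800 km: v_c = √(μ/r) = 5.11187 km/s.
Transfer-orbit speed at the same r (vis-viva, a = a_t): v_t = √[μ(2/r − 1/a_t)] = 6.72644 km/s.
Δv₁ = |v_t − v_c| = |6.72644 − 5.11187| = 1.615 km/s.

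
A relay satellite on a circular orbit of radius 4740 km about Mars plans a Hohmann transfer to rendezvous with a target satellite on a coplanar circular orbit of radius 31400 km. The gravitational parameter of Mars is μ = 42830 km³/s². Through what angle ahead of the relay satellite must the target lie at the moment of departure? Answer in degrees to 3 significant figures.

φ = 101°

The Hohmann ellipse has a_t = (r₁ + r₂)/2 = 18070 km.
Transfer time t = π√(a_t³/μ) = 36873 s.
The target's mean motion on its circular orbit is ω₂ = √(μ/r₂³) = 3.7195×10^-5 rad/s.
Angle swept by the target during transfer: ω₂·t = 1.3715 rad = 78.58°.
Arrival is 180° from departure on the ellipse, so φ = 180° − 78.58° = 101°.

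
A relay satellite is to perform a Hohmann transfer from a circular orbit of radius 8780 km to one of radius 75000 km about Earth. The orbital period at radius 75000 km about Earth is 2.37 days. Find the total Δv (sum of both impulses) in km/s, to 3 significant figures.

From Kepler's third law T² = 4π²r³/μ at r = 75000 km, T = 2.37 days = 2.37 × 86400 s = 2.04768×10^5 s: μ = 4π²r³/T² = 3.97209×10^5 km³/s².
Semi-major axis of the transfer orbit: a_t = (8780 + 75000)/2 = 41890 km.
At r₁ the circular-orbit speed is v₁ = √(μ/r₁) = 6.726 km/s.
Transfer-orbit speed at r₁ (vis-viva): v_p = √[μ(2/r₁ − 1/a_t)] = 9.000 km/s.
First burn Δv₁ = |v_p − v₁| = 2.274 km/s.
Circular speed at r₂: v₂ = √(μ/r₂) = 2.3013 km/s.
Transfer-orbit speed at r₂: v_a = √[μ(2/r₂ − 1/a_t)] = 1.0536 km/s.
Second burn Δv₂ = |v₂ − v_a| = 1.248 km/s.
Δv = Δv₁ + Δv₂ = 2.274 + 1.248 = 3.522 km/s.

Δv = 3.52 km/s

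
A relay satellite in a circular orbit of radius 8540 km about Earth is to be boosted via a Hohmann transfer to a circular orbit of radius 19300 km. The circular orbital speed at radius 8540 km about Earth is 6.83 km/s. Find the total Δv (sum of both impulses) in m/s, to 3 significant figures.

From the circular-orbit relation v² = μ/r at r = 8540 km: μ = v²r = (6.83)² × 8540 = 3.98382×10^5 km³/s².
The Hohmann ellipse has a_t = (r₁ + r₂)/2 = 13920 km.
Circular speed at r₁: v₁ = √(μ/r₁) = √(3.98382×10^5/8540) = 6.830 km/s.
Transfer-orbit speed at r₁ (v² = μ(2/r − 1/a)): v_p = √[μ(2/r₁ − 1/a_t)] = 8.042 km/s.
First burn Δv₁ = |v_p − v₁| = 1.212 km/s.
At r₂, v₂ = √(μ/r₂) = 4.5433 km/s.
Transfer-orbit speed at r₂: v_a = √[μ(2/r₂ − 1/a_t)] = 3.5586 km/s.
Second burn Δv₂ = |v₂ − v_a| = 0.9847 km/s.
Total Δv = Δv₁ + Δv₂ = 2.197 km/s.

Δv = 2200 m/s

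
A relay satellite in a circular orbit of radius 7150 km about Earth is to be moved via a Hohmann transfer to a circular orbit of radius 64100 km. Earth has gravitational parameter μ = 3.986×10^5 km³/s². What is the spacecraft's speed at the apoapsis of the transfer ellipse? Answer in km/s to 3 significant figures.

v = 1.12 km/s

Semi-major axis of the transfer orbit: a_t = (7150 + 64100)/2 = 35625 km.
At apoapsis, r = 64100 km.
From the vis-viva equation, v = √[μ(2/r − 1/a_t)] = 1.117 km/s.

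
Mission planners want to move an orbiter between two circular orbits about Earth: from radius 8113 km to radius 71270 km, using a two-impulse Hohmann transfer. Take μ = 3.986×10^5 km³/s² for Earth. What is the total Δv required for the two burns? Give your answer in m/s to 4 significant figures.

Semi-major axis of the transfer orbit: a_t = (8113 + 71270)/2 = 39691.5 km.
Circular speed at r₁: v₁ = √(μ/r₁) = √(3.986×10^5/8113) = 7.0094 km/s.
On the transfer ellipse at r₁, vis-viva gives v_p = √[μ(2/r₁ − 1/a_t)] = 9.3925 km/s.
First burn Δv₁ = |v_p − v₁| = 2.383 km/s.
Circular speed at r₂: v₂ = √(μ/r₂) = 2.365 km/s.
Transfer-orbit speed at r₂: v_a = √[μ(2/r₂ − 1/a_t)] = 1.069 km/s.
Second burn Δv₂ = |v₂ − v_a| = 1.296 km/s.
Δv = Δv₁ + Δv₂ = 2.383 + 1.296 = 3.679 km/s.

Δv = 3679 m/s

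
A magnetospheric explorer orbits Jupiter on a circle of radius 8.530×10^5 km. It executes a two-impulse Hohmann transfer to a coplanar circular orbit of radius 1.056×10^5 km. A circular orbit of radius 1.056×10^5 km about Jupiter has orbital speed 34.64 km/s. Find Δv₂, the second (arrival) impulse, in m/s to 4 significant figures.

From the circular-orbit relation v² = μ/r at r = 1.056×10^5 km: μ = v²r = (34.64)² × 1.056×10^5 = 1.26713×10^8 km³/s².
The Hohmann ellipse has a_t = (r₁ + r₂)/2 = 4.793×10^5 km.
On the circular orbit at r = 1.056×10^5 km, v_c = √(μ/r) = 34.64 km/s.
Transfer-orbit speed at the same r (vis-viva, a = a_t): v_t = √[μ(2/r − 1/a_t)] = 46.21 km/s.
Δv₂ = |v_t − v_c| = |46.21 − 34.64| = 11.57 km/s.

Δv₂ = 11570 m/s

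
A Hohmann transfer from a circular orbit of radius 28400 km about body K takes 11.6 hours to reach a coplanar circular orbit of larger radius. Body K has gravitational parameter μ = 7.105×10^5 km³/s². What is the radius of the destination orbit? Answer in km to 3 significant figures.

r₂ = 71700 km

Transfer time t = 11.6 hours = 41760 s, and t = π√(a_t³/μ).
So a_t = (μ t²/π²)^(1/3) = (7.105×10^5 × (41760)² / π²)^(1/3) = 50072 km.
Since a_t = (r₁ + r₂)/2, r₂ = 2a_t − r₁ = 2×50072 − 28400 = 71744 km.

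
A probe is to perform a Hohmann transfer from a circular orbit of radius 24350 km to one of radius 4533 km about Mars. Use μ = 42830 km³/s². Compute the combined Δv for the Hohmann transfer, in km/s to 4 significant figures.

Δv = 1.501 km/s

Semi-major axis of the transfer orbit: a_t = (24350 + 4533)/2 = 14441.5 km.
At r₁ the circular-orbit speed is v₁ = √(μ/r₁) = 1.3262 km/s.
On the transfer ellipse at r₁, vis-viva equation gives v_a = √[μ(2/r₁ − 1/a_t)] = 0.74304 km/s.
First burn Δv₁ = |v_a − v₁| = 0.5832 km/s.
At r₂, v₂ = √(μ/r₂) = 3.0738 km/s.
Transfer-orbit speed at r₂: v_p = √[μ(2/r₂ − 1/a_t)] = 3.9914 km/s.
Second burn Δv₂ = |v₂ − v_p| = 0.9176 km/s.
Total Δv = Δv₁ + Δv₂ = 1.501 km/s.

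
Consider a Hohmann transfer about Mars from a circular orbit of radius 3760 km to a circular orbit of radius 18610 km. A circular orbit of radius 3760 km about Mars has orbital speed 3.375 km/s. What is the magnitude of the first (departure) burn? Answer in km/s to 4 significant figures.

Δv₁ = 0.9784 km/s

From the circular-orbit relation v² = μ/r at r = 3760 km: μ = v²r = (3.375)² × 3760 = 42828.8 km³/s².
The Hohmann ellipse has a_t = (r₁ + r₂)/2 = 11185 km.
On the circular orbit at r = 3760 km, v_c = √(μ/r) = 3.3750 km/s.
Vis-viva on the transfer ellipse at r = 3760 km gives v_t = √[μ(2/r − 1/a_t)] = 4.3534 km/s.
Δv₁ = |v_t − v_c| = |4.3534 − 3.3750| = 0.9784 km/s.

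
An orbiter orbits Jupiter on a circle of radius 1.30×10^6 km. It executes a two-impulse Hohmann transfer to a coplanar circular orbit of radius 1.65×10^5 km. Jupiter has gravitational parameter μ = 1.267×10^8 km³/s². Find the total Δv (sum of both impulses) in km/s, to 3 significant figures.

Δv = 14.4 km/s

Semi-major axis of the transfer orbit: a_t = (1.300×10^6 + 1.650×10^5)/2 = 7.325×10^5 km.
Circular speed at r₁: v₁ = √(μ/r₁) = √(1.267×10^8/1.300×10^6) = 9.872 km/s.
Transfer-orbit speed at r₁ (vis-viva equation): v_a = √[μ(2/r₁ − 1/a_t)] = 4.685 km/s.
First burn Δv₁ = |v_a − v₁| = 5.187 km/s.
Circular speed at r₂: v₂ = √(μ/r₂) = 27.711 km/s.
Transfer-orbit speed at r₂: v_p = √[μ(2/r₂ − 1/a_t)] = 36.916 km/s.
Second burn Δv₂ = |v₂ − v_p| = 9.205 km/s.
Total Δv = Δv₁ + Δv₂ = 14.39 km/s.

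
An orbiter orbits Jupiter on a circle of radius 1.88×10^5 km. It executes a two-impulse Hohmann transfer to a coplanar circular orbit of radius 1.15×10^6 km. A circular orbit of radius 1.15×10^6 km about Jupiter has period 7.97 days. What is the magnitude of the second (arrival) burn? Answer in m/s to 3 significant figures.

Δv₂ = 4930 m/s

From Kepler's third law T² = 4π²r³/μ at r = 1.15×10^6 km, T = 7.97 days = 7.97 × 86400 s = 6.88608×10^5 s: μ = 4π²r³/T² = 1.26622×10^8 km³/s².
Transfer-ellipse semi-major axis a_t = (r₁ + r₂)/2 = (1.880×10^5 + 1.150×10^6)/2 = 6.690×10^5 km.
Circular speed at r = 1.150×10^6 km: v_c = √(μ/r) = 10.4931 km/s.
Vis-viva on the transfer ellipse at r = 1.150×10^6 km gives v_t = √[μ(2/r − 1/a_t)] = 5.56252 km/s.
Δv₂ = |v_t − v_c| = |5.56252 − 10.4931| = 4.931 km/s.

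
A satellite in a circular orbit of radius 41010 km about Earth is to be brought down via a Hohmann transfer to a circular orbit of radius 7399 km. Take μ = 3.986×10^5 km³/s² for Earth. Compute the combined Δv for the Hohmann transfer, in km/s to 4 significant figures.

Semi-major axis of the transfer orbit: a_t = (41010 + 7399)/2 = 24204.5 km.
Circular speed at r₁: v₁ = √(μ/r₁) = √(3.986×10^5/41010) = 3.118 km/s.
On the transfer ellipse at r₁, vis-viva equation gives v_a = √[μ(2/r₁ − 1/a_t)] = 1.724 km/s.
First burn Δv₁ = |v_a − v₁| = 1.394 km/s.
Circular speed at r₂: v₂ = √(μ/r₂) = 7.340 km/s.
Transfer-orbit speed at r₂: v_p = √[μ(2/r₂ − 1/a_t)] = 9.554 km/s.
Second burn Δv₂ = |v₂ − v_p| = 2.214 km/s.
Δv = Δv₁ + Δv₂ = 1.394 + 2.214 = 3.608 km/s.

Δv = 3.608 km/s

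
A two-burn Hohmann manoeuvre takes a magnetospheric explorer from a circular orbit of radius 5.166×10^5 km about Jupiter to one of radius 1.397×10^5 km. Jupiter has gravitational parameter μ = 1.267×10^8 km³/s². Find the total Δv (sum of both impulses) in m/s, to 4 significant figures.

Transfer-ellipse semi-major axis a_t = (r₁ + r₂)/2 = (5.166×10^5 + 1.397×10^5)/2 = 3.2815×10^5 km.
Circular speed at r₁: v₁ = √(μ/r₁) = √(1.267×10^8/5.166×10^5) = 15.661 km/s.
Transfer-orbit speed at r₁ (vis-viva equation): v_a = √[μ(2/r₁ − 1/a_t)] = 10.218 km/s.
First burn Δv₁ = |v_a − v₁| = 5.443 km/s.
At r₂, v₂ = √(μ/r₂) = 30.11550 km/s.
Transfer-orbit speed at r₂: v_p = √[μ(2/r₂ − 1/a_t)] = 37.78602 km/s.
Second burn Δv₂ = |v₂ − v_p| = 7.671 km/s.
Δv = Δv₁ + Δv₂ = 5.443 + 7.671 = 13.11 km/s.

Δv = 13110 m/s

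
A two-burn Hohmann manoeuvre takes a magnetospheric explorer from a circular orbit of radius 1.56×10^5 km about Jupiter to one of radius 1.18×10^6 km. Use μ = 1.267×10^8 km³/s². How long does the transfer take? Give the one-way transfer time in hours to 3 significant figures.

t = 42.3 hours

Transfer-ellipse semi-major axis a_t = (r₁ + r₂)/2 = (1.560×10^5 + 1.180×10^6)/2 = 6.680×10^5 km.
Half the transfer-orbit period gives t = π√(a_t³/μ) = 1.524×10^5 s.
Converting: 1.524×10^5 s ÷ 3600 s/hour = 42.3 hours.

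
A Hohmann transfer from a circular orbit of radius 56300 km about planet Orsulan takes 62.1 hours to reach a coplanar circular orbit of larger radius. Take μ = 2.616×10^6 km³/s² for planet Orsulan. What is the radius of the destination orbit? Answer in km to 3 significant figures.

r₂ = 4.17×10^5 km

Transfer time t = 62.1 hours = 2.2356×10^5 s, and t = π√(a_t³/μ).
So a_t = (μ t²/π²)^(1/3) = (2.616×10^6 × (2.2356×10^5)² / π²)^(1/3) = 2.3661×10^5 km.
Since a_t = (r₁ + r₂)/2, r₂ = 2a_t − r₁ = 2×2.3661×10^5 − 56300 = 4.1692×10^5 km.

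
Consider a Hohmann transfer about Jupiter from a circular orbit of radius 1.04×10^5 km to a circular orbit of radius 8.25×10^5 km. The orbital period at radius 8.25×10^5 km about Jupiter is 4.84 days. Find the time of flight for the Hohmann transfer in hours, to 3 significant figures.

From Kepler's third law T² = 4π²r³/μ at r = 8.25×10^5 km, T = 4.84 days = 4.84 × 86400 s = 4.18176×10^5 s: μ = 4π²r³/T² = 1.26766×10^8 km³/s².
Transfer-ellipse semi-major axis a_t = (r₁ + r₂)/2 = (1.040×10^5 + 8.250×10^5)/2 = 4.645×10^5 km.
Transfer time t = π√(a_t³/μ) = π√((4.645×10^5)³ / 1.26766×10^8) = 88330 s.
Converting: 88330 s ÷ 3600 s/hour = 24.5 hours.

t = 24.5 hours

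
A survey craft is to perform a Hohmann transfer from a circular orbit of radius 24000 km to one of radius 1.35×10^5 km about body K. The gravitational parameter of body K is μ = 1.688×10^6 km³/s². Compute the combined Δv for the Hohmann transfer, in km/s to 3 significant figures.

The Hohmann ellipse has a_t = (r₁ + r₂)/2 = 79500 km.
Circular speed at r₁: v₁ = √(μ/r₁) = √(1.688×10^6/24000) = 8.38650 km/s.
Transfer-orbit speed at r₁ (vis-viva equation): v_p = √[μ(2/r₁ − 1/a_t)] = 10.9286 km/s.
First burn Δv₁ = |v_p − v₁| = 2.542 km/s.
Circular speed at r₂: v₂ = √(μ/r₂) = 3.536 km/s.
Transfer-orbit speed at r₂: v_a = √[μ(2/r₂ − 1/a_t)] = 1.943 km/s.
Second burn Δv₂ = |v₂ − v_a| = 1.593 km/s.
Total Δv = Δv₁ + Δv₂ = 4.135 km/s.

Δv = 4.14 km/s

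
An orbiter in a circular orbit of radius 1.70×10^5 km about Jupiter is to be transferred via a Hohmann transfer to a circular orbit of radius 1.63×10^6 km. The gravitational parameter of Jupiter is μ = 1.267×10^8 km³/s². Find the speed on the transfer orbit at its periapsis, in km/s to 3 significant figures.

The Hohmann ellipse has a_t = (r₁ + r₂)/2 = 9.000×10^5 km.
The periapsis of the transfer ellipse is at r = 1.700×10^5 km.
Applying v² = μ(2/r − 1/a_t): v = 36.74 km/s.

v = 36.7 km/s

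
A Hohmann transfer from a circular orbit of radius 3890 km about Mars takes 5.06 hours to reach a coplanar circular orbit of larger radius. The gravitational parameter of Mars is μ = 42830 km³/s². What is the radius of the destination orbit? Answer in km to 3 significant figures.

Transfer time t = 5.06 hours = 18216 s, and t = π√(a_t³/μ).
So a_t = (μ t²/π²)^(1/3) = (42830 × (18216)² / π²)^(1/3) = 11292 km.
Since a_t = (r₁ + r₂)/2, r₂ = 2a_t − r₁ = 2×11292 − 3890 = 18694 km.

r₂ = 18700 km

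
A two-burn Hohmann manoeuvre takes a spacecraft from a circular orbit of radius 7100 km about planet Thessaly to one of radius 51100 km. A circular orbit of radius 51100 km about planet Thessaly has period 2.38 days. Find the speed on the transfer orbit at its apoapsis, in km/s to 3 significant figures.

From Kepler's third law T² = 4π²r³/μ at r = 51100 km, T = 2.38 days = 2.38 × 86400 s = 2.05632×10^5 s: μ = 4π²r³/T² = 1.24578×10^5 km³/s².
The Hohmann ellipse has a_t = (r₁ + r₂)/2 = 29100 km.
The apoapsis of the transfer ellipse is at r = 51100 km.
From the vis-viva equation, v = √[μ(2/r − 1/a_t)] = 0.7712 km/s.

v = 0.771 km/s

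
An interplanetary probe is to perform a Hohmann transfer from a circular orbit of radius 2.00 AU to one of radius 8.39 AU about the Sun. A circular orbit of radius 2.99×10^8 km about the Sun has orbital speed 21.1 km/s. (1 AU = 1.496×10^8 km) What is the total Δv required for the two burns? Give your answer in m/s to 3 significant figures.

Δv = 9620 m/s

From the circular-orbit relation v² = μ/r at r = 2.99×10^8 km: μ = v²r = (21.1)² × 2.99×10^8 = 1.33118×10^11 km³/s².
In km: r₁ = 2.00 × 1.496×10^8 = 2.992×10^8 km; r₂ = 8.39 × 1.496×10^8 = 1.255144×10^9 km.
The Hohmann ellipse has a_t = (r₁ + r₂)/2 = 7.77172×10^8 km.
At r₁ the circular-orbit speed is v₁ = √(μ/r₁) = 21.092947 km/s.
On the transfer ellipse at r₁, vis-viva equation gives v_p = √[μ(2/r₁ − 1/a_t)] = 26.805595 km/s.
First burn Δv₁ = |v_p − v₁| = 5.7126 km/s.
Circular speed at r₂: v₂ = √(μ/r₂) = 10.2984 km/s.
Transfer-orbit speed at r₂: v_a = √[μ(2/r₂ − 1/a_t)] = 6.38989 km/s.
Second burn Δv₂ = |v₂ − v_a| = 3.9085 km/s.
Total Δv = Δv₁ + Δv₂ = 9.621 km/s.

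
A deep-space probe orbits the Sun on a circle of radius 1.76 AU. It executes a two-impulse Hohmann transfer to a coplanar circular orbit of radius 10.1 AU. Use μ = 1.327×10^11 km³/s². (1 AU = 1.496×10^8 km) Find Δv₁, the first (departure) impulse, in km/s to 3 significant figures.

In km: r₁ = 1.76 × 1.496×10^8 = 2.63296×10^8 km; r₂ = 10.1 × 1.496×10^8 = 1.51096×10^9 km.
The Hohmann ellipse has a_t = (r₁ + r₂)/2 = 8.87128×10^8 km.
On the circular orbit at r = 2.63296×10^8 km, v_c = √(μ/r) = 22.450 km/s.
Vis-viva on the transfer ellipse at r = 2.63296×10^8 km gives v_t = √[μ(2/r − 1/a_t)] = 29.299 km/s.
Δv₁ = |v_t − v_c| = |29.299 − 22.450| = 6.849 km/s.

Δv₁ = 6.85 km/s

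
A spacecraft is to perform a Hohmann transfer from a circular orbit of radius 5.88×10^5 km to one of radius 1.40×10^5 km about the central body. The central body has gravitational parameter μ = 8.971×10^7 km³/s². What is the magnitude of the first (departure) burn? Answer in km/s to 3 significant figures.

Transfer-ellipse semi-major axis a_t = (r₁ + r₂)/2 = (5.880×10^5 + 1.400×10^5)/2 = 3.640×10^5 km.
On the circular orbit at r = 5.880×10^5 km, v_c = √(μ/r) = 12.352 km/s.
Vis-viva on the transfer ellipse at r = 5.880×10^5 km gives v_t = √[μ(2/r − 1/a_t)] = 7.6603 km/s.
Δv₁ = |v_t − v_c| = |7.6603 − 12.352| = 4.692 km/s.

Δv₁ = 4.69 km/s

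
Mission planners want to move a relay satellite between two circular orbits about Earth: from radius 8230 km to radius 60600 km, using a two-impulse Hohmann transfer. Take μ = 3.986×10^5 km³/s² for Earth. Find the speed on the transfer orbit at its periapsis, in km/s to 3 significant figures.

The Hohmann ellipse has a_t = (r₁ + r₂)/2 = 34415 km.
At periapsis, r = 8230 km.
From the vis-viva equation, v = √[μ(2/r − 1/a_t)] = 9.235 km/s.

v = 9.23 km/s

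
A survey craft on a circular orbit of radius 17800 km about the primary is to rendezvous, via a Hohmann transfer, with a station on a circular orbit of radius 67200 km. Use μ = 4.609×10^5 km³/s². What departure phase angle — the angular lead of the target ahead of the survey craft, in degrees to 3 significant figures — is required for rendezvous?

φ = 89.5°

The Hohmann ellipse has a_t = (r₁ + r₂)/2 = 42500 km.
Transfer time t = π√(a_t³/μ) = 40540 s.
The target's mean motion on its circular orbit is ω₂ = √(μ/r₂³) = 3.897×10^-5 rad/s.
Angle swept by the target during transfer: ω₂·t = 1.580 rad = 90.53°.
The survey craft traverses 180° on the transfer ellipse, so the target must lead by 180° − 90.53° = 89.5°.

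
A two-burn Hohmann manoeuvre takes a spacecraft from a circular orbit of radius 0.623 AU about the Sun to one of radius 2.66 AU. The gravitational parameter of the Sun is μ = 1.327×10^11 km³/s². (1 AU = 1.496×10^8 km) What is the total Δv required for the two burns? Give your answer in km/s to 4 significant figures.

Δv = 17.31 km/s

In km: r₁ = 0.623 × 1.496×10^8 = 9.32008×10^7 km; r₂ = 2.66 × 1.496×10^8 = 3.97936×10^8 km.
Transfer-ellipse semi-major axis a_t = (r₁ + r₂)/2 = (9.32008×10^7 + 3.97936×10^8)/2 = 2.455684×10^8 km.
Circular speed at r₁: v₁ = √(μ/r₁) = √(1.327×10^11/9.32008×10^7) = 37.73 km/s.
On the transfer ellipse at r₁, vis-viva gives v_p = √[μ(2/r₁ − 1/a_t)] = 48.03 km/s.
First burn Δv₁ = |v_p − v₁| = 10.30 km/s.
At r₂, v₂ = √(μ/r₂) = 18.261 km/s.
Transfer-orbit speed at r₂: v_a = √[μ(2/r₂ − 1/a_t)] = 11.250 km/s.
Second burn Δv₂ = |v₂ − v_a| = 7.011 km/s.
Total Δv = Δv₁ + Δv₂ = 17.31 km/s.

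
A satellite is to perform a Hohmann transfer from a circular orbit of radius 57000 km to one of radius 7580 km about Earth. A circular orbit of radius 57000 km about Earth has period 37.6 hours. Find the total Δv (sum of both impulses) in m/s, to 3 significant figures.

From Kepler's third law T² = 4π²r³/μ at r = 57000 km, T = 37.6 hours = 37.6 × 3600 s = 1.3536×10^5 s: μ = 4π²r³/T² = 3.99028×10^5 km³/s².
Semi-major axis of the transfer orbit: a_t = (57000 + 7580)/2 = 32290 km.
At r₁ the circular-orbit speed is v₁ = √(μ/r₁) = 2.646 km/s.
On the transfer ellipse at r₁, vis-viva gives v_a = √[μ(2/r₁ − 1/a_t)] = 1.282 km/s.
First burn Δv₁ = |v_a − v₁| = 1.364 km/s.
Circular speed at r₂: v₂ = √(μ/r₂) = 7.2555 km/s.
Transfer-orbit speed at r₂: v_p = √[μ(2/r₂ − 1/a_t)] = 9.6399 km/s.
Second burn Δv₂ = |v₂ − v_p| = 2.384 km/s.
Total Δv = Δv₁ + Δv₂ = 3.748 km/s.

Δv = 3750 m/s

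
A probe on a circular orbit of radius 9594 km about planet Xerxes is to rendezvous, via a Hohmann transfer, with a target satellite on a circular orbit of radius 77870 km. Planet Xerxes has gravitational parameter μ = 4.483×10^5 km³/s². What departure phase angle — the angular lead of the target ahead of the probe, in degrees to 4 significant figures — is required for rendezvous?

φ = 104.2°

Semi-major axis of the transfer orbit: a_t = (9594 + 77870)/2 = 43732 km.
The half-period of the transfer ellipse is t = π√(a_t³/μ) = 42911 s.
Target angular speed ω₂ = √(μ/r₂³) = 3.0813×10^-5 rad/s.
Angle swept by the target during transfer: ω₂·t = 1.3222 rad = 75.76°.
Arrival is 180° from departure on the ellipse, so φ = 180° − 75.76° = 104.2°.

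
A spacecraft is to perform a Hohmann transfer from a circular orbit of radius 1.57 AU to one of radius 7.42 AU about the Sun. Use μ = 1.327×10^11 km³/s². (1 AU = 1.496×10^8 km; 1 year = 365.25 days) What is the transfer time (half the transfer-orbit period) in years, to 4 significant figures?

t = 4.765 years

In km: r₁ = 1.57 × 1.496×10^8 = 2.34872×10^8 km; r₂ = 7.42 × 1.496×10^8 = 1.110032×10^9 km.
Semi-major axis of the transfer orbit: a_t = (2.34872×10^8 + 1.110032×10^9)/2 = 6.72452×10^8 km.
Half the transfer-orbit period gives t = π√(a_t³/μ) = 1.50386×10^8 s.
Converting: 1.50386×10^8 s ÷ 3.15576×10^7 s/year (365.25 × 86400) = 4.765 years.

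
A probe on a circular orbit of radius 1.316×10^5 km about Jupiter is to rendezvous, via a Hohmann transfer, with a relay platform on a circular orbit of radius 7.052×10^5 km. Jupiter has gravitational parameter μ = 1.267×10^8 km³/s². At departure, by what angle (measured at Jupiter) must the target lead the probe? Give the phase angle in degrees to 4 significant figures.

φ = 97.74°

Semi-major axis of the transfer orbit: a_t = (1.316×10^5 + 7.052×10^5)/2 = 4.184×10^5 km.
The half-period of the transfer ellipse is t = π√(a_t³/μ) = 75535 s.
Target angular speed ω₂ = √(μ/r₂³) = 1.9007×10^-5 rad/s.
Angle swept by the target during transfer: ω₂·t = 1.4357 rad = 82.26°.
Arrival is 180° from departure on the ellipse, so φ = 180° − 82.26° = 97.74°.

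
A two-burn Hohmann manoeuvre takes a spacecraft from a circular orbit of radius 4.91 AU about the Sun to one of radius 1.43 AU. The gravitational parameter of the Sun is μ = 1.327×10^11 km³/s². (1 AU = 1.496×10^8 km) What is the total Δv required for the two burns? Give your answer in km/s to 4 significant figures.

Δv = 10.50 km/s

In km: r₁ = 4.91 × 1.496×10^8 = 7.34536×10^8 km; r₂ = 1.43 × 1.496×10^8 = 2.13928×10^8 km.
The Hohmann ellipse has a_t = (r₁ + r₂)/2 = 4.74232×10^8 km.
At r₁ the circular-orbit speed is v₁ = √(μ/r₁) = 13.44 km/s.
On the transfer ellipse at r₁, vis-viva equation gives v_a = √[μ(2/r₁ − 1/a_t)] = 9.027 km/s.
First burn Δv₁ = |v_a − v₁| = 4.413 km/s.
Circular speed at r₂: v₂ = √(μ/r₂) = 24.906 km/s.
Transfer-orbit speed at r₂: v_p = √[μ(2/r₂ − 1/a_t)] = 30.997 km/s.
Second burn Δv₂ = |v₂ − v_p| = 6.091 km/s.
Δv = Δv₁ + Δv₂ = 4.413 + 6.091 = 10.50 km/s.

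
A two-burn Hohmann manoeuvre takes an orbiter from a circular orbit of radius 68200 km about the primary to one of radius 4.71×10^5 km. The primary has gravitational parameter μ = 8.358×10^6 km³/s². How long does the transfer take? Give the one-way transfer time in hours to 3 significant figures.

t = 42.3 hours

Transfer-ellipse semi-major axis a_t = (r₁ + r₂)/2 = (68200 + 4.710×10^5)/2 = 2.696×10^5 km.
By Kepler's third law the transfer-orbit period is T = 2π√(a_t³/μ), so t = T/2 = 1.5212×10^5 s.
Converting: 1.5212×10^5 s ÷ 3600 s/hour = 42.3 hours.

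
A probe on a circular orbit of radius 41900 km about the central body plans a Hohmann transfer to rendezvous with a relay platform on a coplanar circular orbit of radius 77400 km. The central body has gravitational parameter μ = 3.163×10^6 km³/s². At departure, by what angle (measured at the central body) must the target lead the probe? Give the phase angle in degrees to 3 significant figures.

φ = 58.2°

The Hohmann ellipse has a_t = (r₁ + r₂)/2 = 59650 km.
The half-period of the transfer ellipse is t = π√(a_t³/μ) = 25730 s.
The target's mean motion on its circular orbit is ω₂ = √(μ/r₂³) = 8.259×10^-5 rad/s.
Angle swept by the target during transfer: ω₂·t = 2.125 rad = 121.8°.
Arrival is 180° from departure on the ellipse, so φ = 180° − 121.8° = 58.2°.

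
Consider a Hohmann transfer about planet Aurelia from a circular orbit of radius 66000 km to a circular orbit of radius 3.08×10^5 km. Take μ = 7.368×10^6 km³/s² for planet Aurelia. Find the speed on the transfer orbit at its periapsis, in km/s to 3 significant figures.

The Hohmann ellipse has a_t = (r₁ + r₂)/2 = 1.870×10^5 km.
At periapsis, r = 66000 km.
Applying v² = μ(2/r − 1/a_t): v = 13.56 km/s.

v = 13.6 km/s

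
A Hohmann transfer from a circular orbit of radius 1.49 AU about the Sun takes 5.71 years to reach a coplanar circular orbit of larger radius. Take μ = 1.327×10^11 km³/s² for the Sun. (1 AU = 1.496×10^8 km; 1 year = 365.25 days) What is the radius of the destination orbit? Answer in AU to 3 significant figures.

r₂ = 8.65 AU

In km: r₁ = 1.49 × 1.496×10^8 = 2.22904×10^8 km.
Transfer time t = 5.71 years × 365.25 × 86400 s = 1.80193896×10^8 s, and t = π√(a_t³/μ).
So a_t = (μ t²/π²)^(1/3) = (1.327×10^11 × (1.80193896×10^8)² / π²)^(1/3) = 7.5861×10^8 km.
Since a_t = (r₁ + r₂)/2, r₂ = 2a_t − r₁ = 2×7.5861×10^8 − 2.22904×10^8 = 1.294316×10^9 km.
In AU: r₂ = 1.294316×10^9 / 1.496×10^8 = 8.65 AU.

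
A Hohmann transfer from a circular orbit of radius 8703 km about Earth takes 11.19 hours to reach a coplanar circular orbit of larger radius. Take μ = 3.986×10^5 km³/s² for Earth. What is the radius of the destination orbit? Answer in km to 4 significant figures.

Transfer time t = 11.19 hours = 40284 s, and t = π√(a_t³/μ).
So a_t = (μ t²/π²)^(1/3) = (3.986×10^5 × (40284)² / π²)^(1/3) = 40318 km.
Since a_t = (r₁ + r₂)/2, r₂ = 2a_t − r₁ = 2×40318 − 8703 = 71933 km.

r₂ = 71930 km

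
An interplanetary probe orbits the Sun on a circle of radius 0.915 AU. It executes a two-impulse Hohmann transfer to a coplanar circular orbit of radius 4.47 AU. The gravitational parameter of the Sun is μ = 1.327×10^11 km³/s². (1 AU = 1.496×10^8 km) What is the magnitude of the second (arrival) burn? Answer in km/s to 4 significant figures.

In km: r₁ = 0.915 × 1.496×10^8 = 1.36884×10^8 km; r₂ = 4.47 × 1.496×10^8 = 6.68712×10^8 km.
Semi-major axis of the transfer orbit: a_t = (1.36884×10^8 + 6.68712×10^8)/2 = 4.02798×10^8 km.
Circular speed at r = 6.68712×10^8 km: v_c = √(μ/r) = 14.087 km/s.
Vis-viva on the transfer ellipse at r = 6.68712×10^8 km gives v_t = √[μ(2/r − 1/a_t)] = 8.2120 km/s.
Δv₂ = |v_t − v_c| = |8.2120 − 14.087| = 5.875 km/s.

Δv₂ = 5.875 km/s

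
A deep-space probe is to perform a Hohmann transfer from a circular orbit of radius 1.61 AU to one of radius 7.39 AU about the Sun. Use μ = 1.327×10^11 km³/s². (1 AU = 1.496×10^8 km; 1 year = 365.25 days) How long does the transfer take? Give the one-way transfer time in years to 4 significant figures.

In km: r₁ = 1.61 × 1.496×10^8 = 2.40856×10^8 km; r₂ = 7.39 × 1.496×10^8 = 1.105544×10^9 km.
Transfer-ellipse semi-major axis a_t = (r₁ + r₂)/2 = (2.40856×10^8 + 1.105544×10^9)/2 = 6.732×10^8 km.
Transfer time t = π√(a_t³/μ) = π√((6.732×10^8)³ / 1.327×10^11) = 1.5064×10^8 s.
Converting: 1.5064×10^8 s ÷ 3.15576×10^7 s/year (365.25 × 86400) = 4.773 years.

t = 4.773 years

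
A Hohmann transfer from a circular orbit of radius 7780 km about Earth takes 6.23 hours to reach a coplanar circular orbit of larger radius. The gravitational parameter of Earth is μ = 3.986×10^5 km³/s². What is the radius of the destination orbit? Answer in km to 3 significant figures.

r₂ = 46800 km

Transfer time t = 6.23 hours = 22428 s, and t = π√(a_t³/μ).
So a_t = (μ t²/π²)^(1/3) = (3.986×10^5 × (22428)² / π²)^(1/3) = 27286 km.
Since a_t = (r₁ + r₂)/2, r₂ = 2a_t − r₁ = 2×27286 − 7780 = 46792 km.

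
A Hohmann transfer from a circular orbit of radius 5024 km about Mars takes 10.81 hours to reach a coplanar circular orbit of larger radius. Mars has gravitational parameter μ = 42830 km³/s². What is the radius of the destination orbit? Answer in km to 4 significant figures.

r₂ = 32440 km

Transfer time t = 10.81 hours = 38916 s, and t = π√(a_t³/μ).
So a_t = (μ t²/π²)^(1/3) = (42830 × (38916)² / π²)^(1/3) = 18731 km.
Since a_t = (r₁ + r₂)/2, r₂ = 2a_t − r₁ = 2×18731 − 5024 = 32438 km.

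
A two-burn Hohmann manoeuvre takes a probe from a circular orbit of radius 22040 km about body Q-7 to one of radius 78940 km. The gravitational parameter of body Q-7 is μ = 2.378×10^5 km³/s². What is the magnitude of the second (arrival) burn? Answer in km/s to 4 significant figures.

The Hohmann ellipse has a_t = (r₁ + r₂)/2 = 50490 km.
Circular speed at r = 78940 km: v_c = √(μ/r) = 1.7356 km/s.
Transfer-orbit speed at the same r (vis-viva, a = a_t): v_t = √[μ(2/r − 1/a_t)] = 1.1467 km/s.
Δv₂ = |v_t − v_c| = |1.1467 − 1.7356| = 0.5889 km/s.

Δv₂ = 0.5889 km/s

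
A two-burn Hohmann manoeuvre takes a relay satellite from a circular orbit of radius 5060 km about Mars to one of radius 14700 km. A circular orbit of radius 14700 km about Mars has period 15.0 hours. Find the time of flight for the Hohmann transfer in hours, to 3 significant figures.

From Kepler's third law T² = 4π²r³/μ at r = 14700 km, T = 15.0 hours = 15.0 × 3600 s = 54000 s: μ = 4π²r³/T² = 43005.5 km³/s².
Transfer-ellipse semi-major axis a_t = (r₁ + r₂)/2 = (5060 + 14700)/2 = 9880 km.
Half the transfer-orbit period gives t = π√(a_t³/μ) = 14880 s.
Converting: 14880 s ÷ 3600 s/hour = 4.13 hours.

t = 4.13 hours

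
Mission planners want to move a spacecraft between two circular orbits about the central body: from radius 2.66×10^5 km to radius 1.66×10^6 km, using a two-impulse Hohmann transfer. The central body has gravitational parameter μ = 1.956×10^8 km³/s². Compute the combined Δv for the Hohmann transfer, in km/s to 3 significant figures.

The Hohmann ellipse has a_t = (r₁ + r₂)/2 = 9.630×10^5 km.
Circular speed at r₁: v₁ = √(μ/r₁) = √(1.956×10^8/2.660×10^5) = 27.117 km/s.
On the transfer ellipse at r₁, vis-viva gives v_p = √[μ(2/r₁ − 1/a_t)] = 35.603 km/s.
First burn Δv₁ = |v_p − v₁| = 8.486 km/s.
Circular speed at r₂: v₂ = √(μ/r₂) = 10.855 km/s.
Transfer-orbit speed at r₂: v_a = √[μ(2/r₂ − 1/a_t)] = 5.7050 km/s.
Second burn Δv₂ = |v₂ − v_a| = 5.150 km/s.
Total Δv = Δv₁ + Δv₂ = 13.64 km/s.

Δv = 13.6 km/s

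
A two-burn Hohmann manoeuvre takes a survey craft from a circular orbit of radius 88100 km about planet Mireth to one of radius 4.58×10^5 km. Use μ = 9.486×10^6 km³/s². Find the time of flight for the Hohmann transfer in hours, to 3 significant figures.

t = 40.4 hours

Transfer-ellipse semi-major axis a_t = (r₁ + r₂)/2 = (88100 + 4.580×10^5)/2 = 2.7305×10^5 km.
Half the transfer-orbit period gives t = π√(a_t³/μ) = 1.455×10^5 s.
Converting: 1.455×10^5 s ÷ 3600 s/hour = 40.4 hours.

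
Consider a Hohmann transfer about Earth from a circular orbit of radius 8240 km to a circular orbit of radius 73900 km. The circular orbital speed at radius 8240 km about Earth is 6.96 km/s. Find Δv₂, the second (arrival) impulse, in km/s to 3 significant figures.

From the circular-orbit relation v² = μ/r at r = 8240 km: μ = v²r = (6.96)² × 8240 = 3.99159×10^5 km³/s².
Semi-major axis of the transfer orbit: a_t = (8240 + 73900)/2 = 41070 km.
Circular speed at r = 73900 km: v_c = √(μ/r) = 2.324 km/s.
Transfer-orbit speed at the same r (vis-viva, a = a_t): v_t = √[μ(2/r − 1/a_t)] = 1.041 km/s.
Δv₂ = |v_t − v_c| = |1.041 − 2.324| = 1.283 km/s.

Δv₂ = 1.28 km/s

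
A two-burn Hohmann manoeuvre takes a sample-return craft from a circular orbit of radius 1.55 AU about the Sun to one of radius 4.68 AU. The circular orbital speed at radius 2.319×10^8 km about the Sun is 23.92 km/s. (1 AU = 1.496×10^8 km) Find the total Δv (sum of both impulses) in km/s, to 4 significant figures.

Δv = 9.455 km/s

From the circular-orbit relation v² = μ/r at r = 2.319×10^8 km: μ = v²r = (23.92)² × 2.319×10^8 = 1.32685×10^11 km³/s².
In km: r₁ = 1.55 × 1.496×10^8 = 2.3188×10^8 km; r₂ = 4.68 × 1.496×10^8 = 7.00128×10^8 km.
The Hohmann ellipse has a_t = (r₁ + r₂)/2 = 4.66004×10^8 km.
Circular speed at r₁: v₁ = √(μ/r₁) = √(1.32685×10^11/2.3188×10^8) = 23.92103 km/s.
Transfer-orbit speed at r₁ (vis-viva): v_p = √[μ(2/r₁ − 1/a_t)] = 29.32066 km/s.
First burn Δv₁ = |v_p − v₁| = 5.3996 km/s.
Circular speed at r₂: v₂ = √(μ/r₂) = 13.7665 km/s.
Transfer-orbit speed at r₂: v_a = √[μ(2/r₂ − 1/a_t)] = 9.71090 km/s.
Second burn Δv₂ = |v₂ − v_a| = 4.0556 km/s.
Total Δv = Δv₁ + Δv₂ = 9.455 km/s.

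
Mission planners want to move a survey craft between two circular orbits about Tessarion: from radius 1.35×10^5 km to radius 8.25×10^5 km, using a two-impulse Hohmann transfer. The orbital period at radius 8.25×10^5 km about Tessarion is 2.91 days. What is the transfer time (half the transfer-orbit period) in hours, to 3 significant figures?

From Kepler's third law T² = 4π²r³/μ at r = 8.25×10^5 km, T = 2.91 days = 2.91 × 86400 s = 2.51424×10^5 s: μ = 4π²r³/T² = 3.50678×10^8 km³/s².
The Hohmann ellipse has a_t = (r₁ + r₂)/2 = 4.800×10^5 km.
Half the transfer-orbit period gives t = π√(a_t³/μ) = 55790 s.
Converting: 55790 s ÷ 3600 s/hour = 15.5 hours.

t = 15.5 hours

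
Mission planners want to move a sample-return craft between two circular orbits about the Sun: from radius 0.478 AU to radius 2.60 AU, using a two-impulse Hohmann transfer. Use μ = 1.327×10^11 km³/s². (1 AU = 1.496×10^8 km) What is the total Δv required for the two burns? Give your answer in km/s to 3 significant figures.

In km: r₁ = 0.478 × 1.496×10^8 = 7.15088×10^7 km; r₂ = 2.60 × 1.496×10^8 = 3.8896×10^8 km.
Transfer-ellipse semi-major axis a_t = (r₁ + r₂)/2 = (7.15088×10^7 + 3.8896×10^8)/2 = 2.302344×10^8 km.
At r₁ the circular-orbit speed is v₁ = √(μ/r₁) = 43.08 km/s.
Transfer-orbit speed at r₁ (vis-viva equation): v_p = √[μ(2/r₁ − 1/a_t)] = 55.99 km/s.
First burn Δv₁ = |v_p − v₁| = 12.91 km/s.
Circular speed at r₂: v₂ = √(μ/r₂) = 18.471 km/s.
Transfer-orbit speed at r₂: v_a = √[μ(2/r₂ − 1/a_t)] = 10.294 km/s.
Second burn Δv₂ = |v₂ − v_a| = 8.177 km/s.
Total Δv = Δv₁ + Δv₂ = 21.09 km/s.

Δv = 21.1 km/s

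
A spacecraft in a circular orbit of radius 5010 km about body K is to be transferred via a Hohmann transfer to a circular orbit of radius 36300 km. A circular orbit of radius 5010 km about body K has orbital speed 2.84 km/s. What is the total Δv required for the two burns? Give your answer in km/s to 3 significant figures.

From the circular-orbit relation v² = μ/r at r = 5010 km: μ = v²r = (2.84)² × 5010 = 40408.7 km³/s².
Transfer-ellipse semi-major axis a_t = (r₁ + r₂)/2 = (5010 + 36300)/2 = 20655 km.
Circular speed at r₁: v₁ = √(μ/r₁) = √(40408.7/5010) = 2.8400 km/s.
Transfer-orbit speed at r₁ (vis-viva equation): v_p = √[μ(2/r₁ − 1/a_t)] = 3.7649 km/s.
First burn Δv₁ = |v_p − v₁| = 0.9249 km/s.
Circular speed at r₂: v₂ = √(μ/r₂) = 1.0551 km/s.
Transfer-orbit speed at r₂: v_a = √[μ(2/r₂ − 1/a_t)] = 0.51963 km/s.
Second burn Δv₂ = |v₂ − v_a| = 0.5355 km/s.
Δv = Δv₁ + Δv₂ = 0.9249 + 0.5355 = 1.460 km/s.

Δv = 1.46 km/s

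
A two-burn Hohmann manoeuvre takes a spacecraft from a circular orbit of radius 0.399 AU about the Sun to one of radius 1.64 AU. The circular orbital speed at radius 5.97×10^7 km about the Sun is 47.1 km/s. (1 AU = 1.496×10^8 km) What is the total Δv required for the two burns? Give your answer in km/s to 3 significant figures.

From the circular-orbit relation v² = μ/r at r = 5.97×10^7 km: μ = v²r = (47.1)² × 5.97×10^7 = 1.32439×10^11 km³/s².
In km: r₁ = 0.399 × 1.496×10^8 = 5.96904×10^7 km; r₂ = 1.64 × 1.496×10^8 = 2.45344×10^8 km.
The Hohmann ellipse has a_t = (r₁ + r₂)/2 = 1.525172×10^8 km.
At r₁ the circular-orbit speed is v₁ = √(μ/r₁) = 47.10 km/s.
Transfer-orbit speed at r₁ (vis-viva equation): v_p = √[μ(2/r₁ − 1/a_t)] = 59.74 km/s.
First burn Δv₁ = |v_p − v₁| = 12.64 km/s.
At r₂, v₂ = √(μ/r₂) = 23.234 km/s.
Transfer-orbit speed at r₂: v_a = √[μ(2/r₂ − 1/a_t)] = 14.535 km/s.
Second burn Δv₂ = |v₂ − v_a| = 8.699 km/s.
Δv = Δv₁ + Δv₂ = 12.64 + 8.699 = 21.34 km/s.

Δv = 21.3 km/s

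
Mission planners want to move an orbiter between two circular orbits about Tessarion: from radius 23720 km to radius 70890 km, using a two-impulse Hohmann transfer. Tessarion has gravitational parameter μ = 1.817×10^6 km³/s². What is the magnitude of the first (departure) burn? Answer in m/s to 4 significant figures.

Δv₁ = 1962 m/s

The Hohmann ellipse has a_t = (r₁ + r₂)/2 = 47305 km.
On the circular orbit at r = 23720 km, v_c = √(μ/r) = 8.7523 km/s.
Transfer-orbit speed at the same r (vis-viva, a = a_t): v_t = √[μ(2/r − 1/a_t)] = 10.714 km/s.
Δv₁ = |v_t − v_c| = |10.714 − 8.7523| = 1.962 km/s.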